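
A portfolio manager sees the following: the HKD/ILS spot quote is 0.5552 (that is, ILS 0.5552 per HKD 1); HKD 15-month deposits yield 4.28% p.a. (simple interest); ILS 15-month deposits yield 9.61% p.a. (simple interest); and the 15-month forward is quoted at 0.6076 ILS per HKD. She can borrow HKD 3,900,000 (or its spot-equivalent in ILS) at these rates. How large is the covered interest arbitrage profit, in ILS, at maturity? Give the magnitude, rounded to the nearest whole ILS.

T = 15/12 years.
Route A — deposit HKD, sell forward: 3,900,000 × 1.053500 × 0.6076 = ILS 2,496,415.74.
Route B — convert at spot, deposit ILS: 3,900,000 × 0.5552 × 1.120125 = ILS 2,425,384.26.
The quoted forward overvalues HKD, so borrow ILS, buy HKD at spot, deposit the HKD at 4.28%, and sell the proceeds forward at 0.6076.
Profit = 2,496,415.74 − 2,425,384.26 = ILS 71,031.

ILS 71,031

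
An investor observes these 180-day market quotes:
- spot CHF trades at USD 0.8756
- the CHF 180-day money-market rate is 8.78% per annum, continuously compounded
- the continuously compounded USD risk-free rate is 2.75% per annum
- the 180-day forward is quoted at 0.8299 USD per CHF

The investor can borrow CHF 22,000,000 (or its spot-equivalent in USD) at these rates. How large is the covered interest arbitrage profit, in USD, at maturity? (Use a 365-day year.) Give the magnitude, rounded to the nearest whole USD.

T = 180/365 years.
Invest the CHF and cover forward: 22,000,000 × 1.0442496927 × 0.8299 = USD 19,065,702.04.
Convert at spot and invest in USD: 22,000,000 × 0.8756 × 1.01365402 = USD 19,526,220.12.
The quoted forward undervalues CHF, so borrow CHF, convert to USD at spot, deposit the USD at 2.75%, and buy CHF forward at 0.8299 to cover the loan.
The gap between the two covered legs is USD 460,518.

USD 460,518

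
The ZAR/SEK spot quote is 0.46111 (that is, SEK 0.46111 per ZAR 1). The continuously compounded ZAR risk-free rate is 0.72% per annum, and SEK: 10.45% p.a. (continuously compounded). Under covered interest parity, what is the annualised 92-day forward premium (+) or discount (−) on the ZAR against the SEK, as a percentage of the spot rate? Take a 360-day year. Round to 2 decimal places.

+9.85%

T = 92/360 years.
F = S · g_SEK/g_ZAR = 0.46111 × 1.0270653/1.0018417 = 0.47271947.
(F − S)/S ÷ T = (0.47271947 − 0.46111)/0.46111/(92/360) = 0.098520 → 9.85%.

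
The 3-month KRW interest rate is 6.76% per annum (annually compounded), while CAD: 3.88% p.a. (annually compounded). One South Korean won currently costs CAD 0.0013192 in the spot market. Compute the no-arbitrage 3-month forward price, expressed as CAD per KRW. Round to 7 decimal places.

0.0013102

T = 3/12 years.
CAD growth factor: (1 + 0.0388)^(3/12) = 1.009562.
Growth of 1 KRW over T: (1 + 0.0676)^(3/12) = 1.0164877.
CIP: F = S · (grow CAD)/(grow KRW) = 0.0013192 × 1.009562/1.0164877 = 0.001310212 CAD per KRW.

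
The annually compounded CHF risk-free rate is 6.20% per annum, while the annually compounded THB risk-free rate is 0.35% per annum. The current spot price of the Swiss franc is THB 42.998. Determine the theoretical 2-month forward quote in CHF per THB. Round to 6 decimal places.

T = 2/12 years.
Growth of 1 THB over T: (1 + 0.0035)^(2/12) = 1.0005825.
Growth of 1 CHF over T: (1 + 0.0620)^(2/12) = 1.0100761.
Forward (THB per CHF) = 42.998 × 1.0005825 / 1.0100761 = 42.59387.
Quoted the other way: 1/42.59387 = 0.023478 CHF per THB.

0.023478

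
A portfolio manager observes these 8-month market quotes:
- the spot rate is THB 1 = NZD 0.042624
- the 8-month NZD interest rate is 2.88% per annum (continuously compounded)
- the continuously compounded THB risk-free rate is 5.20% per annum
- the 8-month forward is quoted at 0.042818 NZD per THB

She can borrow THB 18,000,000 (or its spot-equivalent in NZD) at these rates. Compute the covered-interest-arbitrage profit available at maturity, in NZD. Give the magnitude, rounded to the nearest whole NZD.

NZD 15,806

T = 8/12 years.
Route A — deposit THB, sell forward: 18,000,000 × 1.03527456 × 0.042818 = NZD 797,910.95.
Route B — convert at spot, deposit NZD: 18,000,000 × 0.042624 × 1.01938551 = NZD 782,105.18.
The quoted forward overvalues THB, so borrow NZD, buy THB at spot, deposit the THB at 5.20%, and sell the proceeds forward at 0.042818.
Arbitrage profit = |797,910.95 − 782,105.18| = NZD 15,806.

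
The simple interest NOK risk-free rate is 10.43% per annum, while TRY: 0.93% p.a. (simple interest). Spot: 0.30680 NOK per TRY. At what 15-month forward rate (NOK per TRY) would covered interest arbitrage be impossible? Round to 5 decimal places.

T = 15/12 years.
Growth of 1 NOK over T: 1 + 0.1043×15/12 = 1.130375.
Growth of 1 TRY over T: 1 + 0.0093×15/12 = 1.011625.
CIP: F = S · (grow NOK)/(grow TRY) = 0.3068 × 1.130375/1.011625 = 0.3428138 NOK per TRY.

0.34281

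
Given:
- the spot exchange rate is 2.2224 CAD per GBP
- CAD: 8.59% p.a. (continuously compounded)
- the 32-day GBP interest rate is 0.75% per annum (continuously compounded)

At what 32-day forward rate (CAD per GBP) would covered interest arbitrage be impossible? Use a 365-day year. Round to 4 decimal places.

T = 32/365 years.
CAD accumulates by e^(0.0859×32/365) = 1.0075594.
GBP growth factor: e^(0.0075×32/365) = 1.0006578.
Forward (CAD per GBP) = 2.2224 × 1.0075594 / 1.0006578 = 2.237728.

2.2377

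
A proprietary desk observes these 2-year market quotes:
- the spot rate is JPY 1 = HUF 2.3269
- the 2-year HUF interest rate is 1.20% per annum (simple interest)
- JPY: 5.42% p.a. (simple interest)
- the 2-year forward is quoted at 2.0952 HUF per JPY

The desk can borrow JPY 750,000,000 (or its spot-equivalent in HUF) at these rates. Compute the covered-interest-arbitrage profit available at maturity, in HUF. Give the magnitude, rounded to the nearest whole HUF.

T = 2 years.
Invest the JPY and cover forward: 750,000,000 × 1.108400 × 2.0952 = HUF 1,741,739,760.00.
Convert at spot and invest in HUF: 750,000,000 × 2.3269 × 1.024000 = HUF 1,787,059,200.00.
The quoted forward undervalues JPY, so borrow JPY, convert to HUF at spot, deposit the HUF at 1.20%, and buy JPY forward at 2.0952 to cover the loan.
The gap between the two covered legs is HUF 45,319,440.

HUF 45,319,440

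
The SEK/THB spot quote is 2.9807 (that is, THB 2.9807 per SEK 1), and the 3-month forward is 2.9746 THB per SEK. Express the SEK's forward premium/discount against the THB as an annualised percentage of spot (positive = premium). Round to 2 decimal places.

-0.82%

T = 3/12 years.
(F − S)/S = (2.9746 − 2.9807)/2.9807 = -0.0020465.
×(1/T) gives -0.82% p.a.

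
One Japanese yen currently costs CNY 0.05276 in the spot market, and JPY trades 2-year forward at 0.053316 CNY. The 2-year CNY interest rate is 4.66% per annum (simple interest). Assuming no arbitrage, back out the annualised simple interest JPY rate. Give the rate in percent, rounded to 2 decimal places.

4.09%

T = 2 years.
CIP gives F = S · g_CNY/g_JPY, so g_CNY/g_JPY = 0.053316/0.05276 = 1.0105383.
The CNY side grows by 1 + 0.0466×2 = 1.093200.
Hence g_JPY = 1.0817997.
(1.0817997 − 1)/T = 0.040900, i.e. 4.09%.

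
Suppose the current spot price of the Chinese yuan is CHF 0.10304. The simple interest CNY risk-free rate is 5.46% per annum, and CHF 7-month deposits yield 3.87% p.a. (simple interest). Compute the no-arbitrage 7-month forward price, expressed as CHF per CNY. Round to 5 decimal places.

0.10211

T = 7/12 years.
CHF growth factor: 1 + 0.0387×7/12 = 1.022575.
CNY growth factor: 1 + 0.0546×7/12 = 1.031850.
CIP: F = S · (grow CHF)/(grow CNY) = 0.10304 × 1.022575/1.031850 = 0.1021138 CHF per CNY.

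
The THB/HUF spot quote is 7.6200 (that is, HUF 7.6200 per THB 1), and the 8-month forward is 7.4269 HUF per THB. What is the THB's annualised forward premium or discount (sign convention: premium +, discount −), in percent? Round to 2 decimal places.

-3.80%

T = 8/12 years.
THB trades forward at -2.53412% vs spot over the period.
Annualise by dividing by T: -0.0253412 / (8/12) = -0.038012 → -3.80%.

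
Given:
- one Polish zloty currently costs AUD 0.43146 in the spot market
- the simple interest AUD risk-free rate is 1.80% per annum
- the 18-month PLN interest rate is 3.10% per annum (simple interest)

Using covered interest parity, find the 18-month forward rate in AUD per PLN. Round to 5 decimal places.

T = 18/12 years.
Growth of 1 AUD over T: 1 + 0.0180×18/12 = 1.027000.
PLN growth factor: 1 + 0.0310×18/12 = 1.046500.
Forward (AUD per PLN) = 0.43146 × 1.027000 / 1.046500 = 0.4234204.

0.42342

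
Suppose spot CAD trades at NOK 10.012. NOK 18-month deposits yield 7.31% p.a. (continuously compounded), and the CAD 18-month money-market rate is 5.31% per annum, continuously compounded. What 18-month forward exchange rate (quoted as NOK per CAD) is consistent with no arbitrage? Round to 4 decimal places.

T = 18/12 years.
NOK growth factor: e^(0.0731×18/12) = 1.11588744.
Growth of 1 CAD over T: e^(0.0531×18/12) = 1.08290798.
CIP: F = S · (grow NOK)/(grow CAD) = 10.012 × 1.11588744/1.08290798 = 10.316911 NOK per CAD.

10.3169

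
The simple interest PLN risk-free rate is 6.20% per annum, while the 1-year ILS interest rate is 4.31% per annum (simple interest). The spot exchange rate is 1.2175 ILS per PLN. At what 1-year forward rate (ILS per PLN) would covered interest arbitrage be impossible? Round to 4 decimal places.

T = 1 year.
ILS accumulates by 1 + 0.0431×1 = 1.043100.
Growth of 1 PLN over T: 1 + 0.0620×1 = 1.062000.
So F = 1.2175 × 1.043100 / 1.062000 = 1.195833 (ILS/PLN).

1.1958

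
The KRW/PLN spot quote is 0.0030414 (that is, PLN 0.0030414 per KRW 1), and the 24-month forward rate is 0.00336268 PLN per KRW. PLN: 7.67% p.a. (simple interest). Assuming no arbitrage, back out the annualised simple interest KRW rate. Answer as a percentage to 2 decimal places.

T = 2 years.
F/S = 0.00336268/0.0030414 = 1.1056356 = (growth of PLN) / (growth of KRW).
The PLN side grows by 1 + 0.0767×2 = 1.153400.
Hence g_KRW = 1.0432009.
r = (1.0432009 − 1)/2 = 0.021600 → 2.16%.

2.16%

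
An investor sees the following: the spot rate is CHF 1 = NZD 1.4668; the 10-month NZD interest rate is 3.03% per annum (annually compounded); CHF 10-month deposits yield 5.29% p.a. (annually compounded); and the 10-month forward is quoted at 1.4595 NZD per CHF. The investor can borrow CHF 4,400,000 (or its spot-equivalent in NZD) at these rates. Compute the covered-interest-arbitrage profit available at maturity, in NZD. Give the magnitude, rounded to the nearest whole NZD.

NZD 87,197

T = 10/12 years.
Invest the CHF and cover forward: 4,400,000 × 1.043892886 × 1.4595 = NZD 6,703,671.34.
Convert at spot and invest in NZD: 4,400,000 × 1.4668 × 1.025186983 = NZD 6,616,474.77.
The quoted forward overvalues CHF, so borrow NZD, buy CHF at spot, deposit the CHF at 5.29%, and sell the proceeds forward at 1.4595.
The gap between the two covered legs is NZD 87,197.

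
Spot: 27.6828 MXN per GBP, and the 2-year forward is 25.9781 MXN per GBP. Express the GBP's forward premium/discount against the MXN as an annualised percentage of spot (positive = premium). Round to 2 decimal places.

-3.08%

T = 2 years.
(F − S)/S = (25.9781 − 27.6828)/27.6828 = -0.0615798.
Annualise by dividing by T: -0.0615798 / 2 = -0.030790 → -3.08%.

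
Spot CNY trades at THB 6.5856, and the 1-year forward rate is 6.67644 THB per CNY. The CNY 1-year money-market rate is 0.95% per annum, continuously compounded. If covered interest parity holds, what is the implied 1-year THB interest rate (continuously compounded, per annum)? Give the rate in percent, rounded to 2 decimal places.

2.32%

T = 1 year.
CIP gives F = S · g_THB/g_CNY, so g_THB/g_CNY = 6.67644/6.5856 = 1.0137937.
The CNY side grows by e^(0.0095×1) = 1.0095453.
That pins the THB growth at 1.0234707.
r = ln(1.0234707)/1 = 0.023199 → 2.32%.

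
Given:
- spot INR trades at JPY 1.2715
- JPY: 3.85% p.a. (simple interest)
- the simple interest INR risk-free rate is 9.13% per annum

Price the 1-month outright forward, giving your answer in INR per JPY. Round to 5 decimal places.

T = 1/12 years.
Growth of 1 JPY over T: 1 + 0.0385×1/12 = 1.0032083.
Growth of 1 INR over T: 1 + 0.0913×1/12 = 1.0076083.
CIP: F = S · (grow JPY)/(grow INR) = 1.2715 × 1.0032083/1.0076083 = 1.265948 JPY per INR.
Invert for INR per JPY: 1 / 1.265948 = 0.78992.

0.78992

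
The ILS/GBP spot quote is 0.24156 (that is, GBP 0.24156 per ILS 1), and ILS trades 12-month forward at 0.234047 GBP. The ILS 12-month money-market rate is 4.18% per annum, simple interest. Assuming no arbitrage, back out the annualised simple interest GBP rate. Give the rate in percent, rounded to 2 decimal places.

0.94%

T = 1 year.
F/S = 0.234047/0.24156 = 0.9688980 = (growth of GBP) / (growth of ILS).
The ILS side grows by 1 + 0.0418×1 = 1.041800.
So the GBP growth factor = 1.0093979.
r = (1.0093979 − 1)/1 = 0.009398 → 0.94%.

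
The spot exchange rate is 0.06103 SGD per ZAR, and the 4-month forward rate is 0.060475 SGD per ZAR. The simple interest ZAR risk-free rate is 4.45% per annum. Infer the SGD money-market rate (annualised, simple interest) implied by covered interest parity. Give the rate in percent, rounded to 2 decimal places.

T = 4/12 years.
F/S = 0.060475/0.06103 = 0.9909061 = (growth of SGD) / (growth of ZAR).
ZAR growth factor: 1 + 0.0445×4/12 = 1.0148333.
That pins the SGD growth at 1.0056045.
(1.0056045 − 1)/T = 0.016814, i.e. 1.68%.

1.68%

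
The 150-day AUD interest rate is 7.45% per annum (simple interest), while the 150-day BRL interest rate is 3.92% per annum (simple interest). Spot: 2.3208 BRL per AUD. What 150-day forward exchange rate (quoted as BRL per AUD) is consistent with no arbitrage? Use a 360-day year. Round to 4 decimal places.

T = 150/360 years.
BRL growth factor: 1 + 0.0392×150/360 = 1.0163333.
Growth of 1 AUD over T: 1 + 0.0745×150/360 = 1.0310417.
So F = 2.3208 × 1.0163333 / 1.0310417 = 2.287692 (BRL/AUD).

2.2877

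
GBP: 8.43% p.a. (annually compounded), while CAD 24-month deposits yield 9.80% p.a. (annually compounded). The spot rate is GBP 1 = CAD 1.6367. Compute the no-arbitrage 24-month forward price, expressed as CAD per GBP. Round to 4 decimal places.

1.6783

T = 2 years.
CAD accumulates by (1 + 0.0980)^2 = 1.205604.
GBP growth factor: (1 + 0.0843)^2 = 1.1757065.
Forward (CAD per GBP) = 1.6367 × 1.205604 / 1.1757065 = 1.678320.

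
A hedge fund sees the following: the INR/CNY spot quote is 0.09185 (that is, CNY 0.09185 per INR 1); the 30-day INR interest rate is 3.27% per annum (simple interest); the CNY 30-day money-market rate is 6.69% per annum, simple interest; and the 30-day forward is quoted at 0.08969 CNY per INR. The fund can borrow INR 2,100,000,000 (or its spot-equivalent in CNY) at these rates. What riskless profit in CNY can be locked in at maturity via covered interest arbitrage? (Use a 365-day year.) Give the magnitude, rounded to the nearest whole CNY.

T = 30/365 years.
Route A — deposit INR, sell forward: 2,100,000,000 × 1.00268767123 × 0.08969 = CNY 188,855,220.19.
Route B — convert at spot, deposit CNY: 2,100,000,000 × 0.09185 × 1.00549863014 = CNY 193,945,603.27.
The quoted forward undervalues INR, so borrow INR, convert to CNY at spot, deposit the CNY at 6.69%, and buy INR forward at 0.08969 to cover the loan.
The gap between the two covered legs is CNY 5,090,383.

CNY 5,090,383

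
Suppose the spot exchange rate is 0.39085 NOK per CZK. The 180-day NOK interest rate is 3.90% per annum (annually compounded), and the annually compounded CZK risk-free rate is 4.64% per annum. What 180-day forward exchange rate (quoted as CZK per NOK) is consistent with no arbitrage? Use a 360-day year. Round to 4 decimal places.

2.5676

T = 180/360 years.
Growth of 1 NOK over T: (1 + 0.0390)^(180/360) = 1.0193135.
CZK accumulates by (1 + 0.0464)^(180/360) = 1.0229369.
So F = 0.39085 × 1.0193135 / 1.0229369 = 0.3894655 (NOK/CZK).
Quoted the other way: 1/0.3894655 = 2.5676 CZK per NOK.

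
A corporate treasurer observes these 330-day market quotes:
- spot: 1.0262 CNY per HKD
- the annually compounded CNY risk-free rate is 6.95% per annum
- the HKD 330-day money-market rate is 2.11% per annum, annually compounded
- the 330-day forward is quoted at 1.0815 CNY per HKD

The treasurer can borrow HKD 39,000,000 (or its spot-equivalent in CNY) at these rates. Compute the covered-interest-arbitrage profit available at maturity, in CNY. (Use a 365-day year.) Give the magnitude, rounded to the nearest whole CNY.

T = 330/365 years.
Invest the HKD and cover forward: 39,000,000 × 1.0190575606 × 1.0815 = CNY 42,982,319.32.
Convert at spot and invest in CNY: 39,000,000 × 1.0262 × 1.0626313663 = CNY 42,528,420.02.
The quoted forward overvalues HKD, so borrow CNY, buy HKD at spot, deposit the HKD at 2.11%, and sell the proceeds forward at 1.0815.
The gap between the two covered legs is CNY 453,899.

CNY 453,899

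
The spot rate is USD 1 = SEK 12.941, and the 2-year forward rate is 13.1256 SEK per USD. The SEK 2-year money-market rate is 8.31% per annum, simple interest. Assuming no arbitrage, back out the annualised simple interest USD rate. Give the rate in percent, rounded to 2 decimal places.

T = 2 years.
F/S = 13.1256/12.941 = 1.0142647 = (growth of SEK) / (growth of USD).
The SEK side grows by 1 + 0.0831×2 = 1.166200.
So the USD growth factor = 1.1497985.
(1.1497985 − 1)/T = 0.074899, i.e. 7.49%.

7.49%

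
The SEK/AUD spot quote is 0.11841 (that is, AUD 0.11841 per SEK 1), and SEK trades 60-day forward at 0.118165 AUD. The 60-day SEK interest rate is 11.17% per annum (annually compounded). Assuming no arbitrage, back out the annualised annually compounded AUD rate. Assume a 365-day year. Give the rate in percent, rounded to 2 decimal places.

T = 60/365 years.
By CIP, F/S equals the AUD-to-SEK growth ratio: 0.118165/0.11841 = 0.9979309.
The SEK side grows by (1 + 0.1117)^(60/365) = 1.017559.
That pins the AUD growth at 1.0154536.
r = 1.0154536^(365/60) − 1 = 0.097780 → 9.78%.

9.78%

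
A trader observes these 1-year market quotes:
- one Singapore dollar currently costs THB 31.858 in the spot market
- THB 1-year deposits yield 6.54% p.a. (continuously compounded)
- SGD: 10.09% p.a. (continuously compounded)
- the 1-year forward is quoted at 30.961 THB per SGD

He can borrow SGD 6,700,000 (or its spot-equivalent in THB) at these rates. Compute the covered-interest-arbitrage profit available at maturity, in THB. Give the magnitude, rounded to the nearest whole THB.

THB 1,586,910

T = 1 year.
Invest the SGD and cover forward: 6,700,000 × 1.10616601963 × 30.961 = THB 229,461,641.10.
Convert at spot and invest in THB: 6,700,000 × 31.858 × 1.06758597338 = THB 227,874,731.40.
The quoted forward overvalues SGD, so borrow THB, buy SGD at spot, deposit the SGD at 10.09%, and sell the proceeds forward at 30.961.
The gap between the two covered legs is THB 1,586,910.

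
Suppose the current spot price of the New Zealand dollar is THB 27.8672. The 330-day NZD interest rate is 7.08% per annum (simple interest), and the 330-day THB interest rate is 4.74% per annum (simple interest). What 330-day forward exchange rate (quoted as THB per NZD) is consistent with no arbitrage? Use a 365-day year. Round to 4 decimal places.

27.3131

T = 330/365 years.
THB accumulates by 1 + 0.0474×330/365 = 1.04285479.
NZD accumulates by 1 + 0.0708×330/365 = 1.06401096.
Forward (THB per NZD) = 27.8672 × 1.04285479 / 1.06401096 = 27.313105.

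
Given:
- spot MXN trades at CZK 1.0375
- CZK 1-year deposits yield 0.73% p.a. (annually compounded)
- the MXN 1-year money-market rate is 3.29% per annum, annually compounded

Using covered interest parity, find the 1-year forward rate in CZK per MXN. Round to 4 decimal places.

1.0118

T = 1 year.
CZK accumulates by (1 + 0.0073)^1 = 1.007300.
MXN growth factor: (1 + 0.0329)^1 = 1.032900.
CIP: F = S · (grow CZK)/(grow MXN) = 1.0375 × 1.007300/1.032900 = 1.011786 CZK per MXN.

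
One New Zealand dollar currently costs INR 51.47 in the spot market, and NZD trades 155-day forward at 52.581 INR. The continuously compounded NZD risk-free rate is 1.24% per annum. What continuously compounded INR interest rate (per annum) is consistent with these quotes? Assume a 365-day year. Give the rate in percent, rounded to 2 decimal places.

6.27%

T = 155/365 years.
CIP gives F = S · g_INR/g_NZD, so g_INR/g_NZD = 52.581/51.47 = 1.0215854.
The NZD side grows by e^(0.0124×155/365) = 1.0052796.
That pins the INR growth at 1.026979.
r = ln(1.026979)/(155/365) = 0.062689 → 6.27%.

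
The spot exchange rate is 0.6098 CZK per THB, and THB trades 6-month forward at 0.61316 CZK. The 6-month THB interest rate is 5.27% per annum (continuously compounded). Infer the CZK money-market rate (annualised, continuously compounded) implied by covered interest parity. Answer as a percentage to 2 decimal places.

6.37%

T = 6/12 years.
CIP gives F = S · g_CZK/g_THB, so g_CZK/g_THB = 0.61316/0.6098 = 1.0055100.
The THB side grows by e^(0.0527×6/12) = 1.0267002.
So the CZK growth factor = 1.0323573.
Take logs: ln 1.0323573 / (6/12) = 0.063690, so 6.37%.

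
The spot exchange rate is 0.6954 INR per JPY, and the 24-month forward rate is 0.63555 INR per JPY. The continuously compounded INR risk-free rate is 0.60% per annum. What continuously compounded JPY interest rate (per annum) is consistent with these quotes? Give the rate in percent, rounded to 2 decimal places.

5.10%

T = 2 years.
By CIP, F/S equals the INR-to-JPY growth ratio: 0.63555/0.6954 = 0.9139344.
INR growth factor: e^(0.0060×2) = 1.0120723.
Hence g_JPY = 1.1073796.
r = ln(1.1073796)/2 = 0.050998 → 5.10%.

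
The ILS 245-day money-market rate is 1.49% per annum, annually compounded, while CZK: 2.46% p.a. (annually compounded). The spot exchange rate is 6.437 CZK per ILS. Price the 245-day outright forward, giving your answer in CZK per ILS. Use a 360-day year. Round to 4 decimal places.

T = 245/360 years.
CZK growth factor: (1 + 0.0246)^(245/360) = 1.0166766.
ILS growth factor: (1 + 0.0149)^(245/360) = 1.0101163.
Forward (CZK per ILS) = 6.437 × 1.0166766 / 1.0101163 = 6.478806.

6.4788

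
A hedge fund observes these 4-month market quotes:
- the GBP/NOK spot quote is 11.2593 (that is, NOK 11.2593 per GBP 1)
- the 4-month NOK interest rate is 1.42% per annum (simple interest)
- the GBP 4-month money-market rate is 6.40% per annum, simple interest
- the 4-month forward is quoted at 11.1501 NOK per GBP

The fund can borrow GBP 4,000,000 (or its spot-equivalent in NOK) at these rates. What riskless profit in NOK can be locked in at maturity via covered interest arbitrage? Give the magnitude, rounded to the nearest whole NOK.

T = 4/12 years.
Keep in GBP, deliver into the forward: 4,000,000·1.0213333333·11.1501 = NOK 45,551,875.20.
Swap to NOK now, deposit: 4,000,000·11.2593·1.0047333333 = NOK 45,250,376.08.
The quoted forward overvalues GBP, so borrow NOK, buy GBP at spot, deposit the GBP at 6.40%, and sell the proceeds forward at 11.1501.
The gap between the two covered legs is NOK 301,499.

NOK 301,499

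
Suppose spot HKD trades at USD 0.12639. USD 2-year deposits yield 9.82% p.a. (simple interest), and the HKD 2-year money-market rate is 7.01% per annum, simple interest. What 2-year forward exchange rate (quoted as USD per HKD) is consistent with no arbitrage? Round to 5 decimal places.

0.13262

T = 2 years.
USD accumulates by 1 + 0.0982×2 = 1.196400.
HKD accumulates by 1 + 0.0701×2 = 1.140200.
Forward (USD per HKD) = 0.12639 × 1.196400 / 1.140200 = 0.1326197.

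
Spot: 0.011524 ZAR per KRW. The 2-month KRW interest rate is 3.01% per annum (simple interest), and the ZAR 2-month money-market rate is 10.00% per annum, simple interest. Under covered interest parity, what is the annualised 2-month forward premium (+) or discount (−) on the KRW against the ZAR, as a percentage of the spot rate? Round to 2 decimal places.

+6.96%

T = 2/12 years.
No-arbitrage forward: 0.011524 × 1.0166667 / 1.0050167 = 0.011657584 ZAR/KRW.
Annualised premium = (F − S)/S × (1/T) = (0.011657584 − 0.011524)/0.011524 ÷ (2/12) = 6.96%.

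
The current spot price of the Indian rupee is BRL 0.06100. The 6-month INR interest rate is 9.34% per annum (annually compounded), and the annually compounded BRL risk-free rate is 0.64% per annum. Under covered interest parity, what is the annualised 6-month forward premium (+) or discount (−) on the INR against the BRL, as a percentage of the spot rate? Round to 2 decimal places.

-8.12%

T = 6/12 years.
F = S · g_BRL/g_INR = 0.061 × 1.0031949/1.0456577 = 0.05852287.
(F − S)/S ÷ T = (0.05852287 − 0.061)/0.061/(6/12) = -0.081217 → -8.12%.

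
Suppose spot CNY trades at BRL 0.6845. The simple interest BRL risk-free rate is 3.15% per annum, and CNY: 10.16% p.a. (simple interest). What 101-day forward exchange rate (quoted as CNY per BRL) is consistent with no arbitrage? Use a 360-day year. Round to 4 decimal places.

1.4894

T = 101/360 years.
BRL growth factor: 1 + 0.0315×101/360 = 1.0088375.
CNY accumulates by 1 + 0.1016×101/360 = 1.0285044.
So F = 0.6845 × 1.0088375 / 1.0285044 = 0.6714111 (BRL/CNY).
Invert for CNY per BRL: 1 / 0.6714111 = 1.4894.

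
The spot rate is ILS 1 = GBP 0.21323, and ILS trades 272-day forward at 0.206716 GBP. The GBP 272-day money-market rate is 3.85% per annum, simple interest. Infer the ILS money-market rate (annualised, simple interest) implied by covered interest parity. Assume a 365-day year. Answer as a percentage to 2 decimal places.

8.20%

T = 272/365 years.
CIP gives F = S · g_GBP/g_ILS, so g_GBP/g_ILS = 0.206716/0.21323 = 0.9694508.
GBP growth factor: 1 + 0.0385×272/365 = 1.0286904.
Hence g_ILS = 1.0611064.
(1.0611064 − 1)/T = 0.081999, i.e. 8.20%.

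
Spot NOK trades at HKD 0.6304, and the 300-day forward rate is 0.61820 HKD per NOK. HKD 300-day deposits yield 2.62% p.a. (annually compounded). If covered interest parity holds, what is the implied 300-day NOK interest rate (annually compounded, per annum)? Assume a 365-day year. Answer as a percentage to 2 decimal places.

T = 300/365 years.
CIP gives F = S · g_HKD/g_NOK, so g_HKD/g_NOK = 0.6182/0.6304 = 0.9806472.
The HKD side grows by (1 + 0.0262)^(300/365) = 1.0214845.
That pins the NOK growth at 1.0416432.
r = 1.0416432^(365/300) − 1 = 0.050892 → 5.09%.

5.09%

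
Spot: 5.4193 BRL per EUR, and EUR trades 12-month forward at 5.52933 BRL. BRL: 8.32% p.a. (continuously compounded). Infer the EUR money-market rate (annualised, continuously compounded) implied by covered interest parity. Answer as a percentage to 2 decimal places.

T = 1 year.
F/S = 5.52933/5.4193 = 1.0203034 = (growth of BRL) / (growth of EUR).
BRL growth factor: e^(0.0832×1) = 1.0867591.
Hence g_EUR = 1.0651333.
Take logs: ln 1.0651333 / 1 = 0.063100, so 6.31%.

6.31%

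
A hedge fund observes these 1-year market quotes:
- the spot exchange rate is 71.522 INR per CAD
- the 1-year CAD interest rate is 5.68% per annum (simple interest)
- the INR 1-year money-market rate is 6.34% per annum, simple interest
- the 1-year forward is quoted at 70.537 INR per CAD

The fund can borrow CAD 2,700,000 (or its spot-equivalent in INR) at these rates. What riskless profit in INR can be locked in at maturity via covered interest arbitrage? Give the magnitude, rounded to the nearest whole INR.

T = 1 year.
Invest the CAD and cover forward: 2,700,000 × 1.056800 × 70.537 = INR 201,267,454.32.
Convert at spot and invest in INR: 2,700,000 × 71.522 × 1.063400 = INR 205,352,535.96.
The quoted forward undervalues CAD, so borrow CAD, convert to INR at spot, deposit the INR at 6.34%, and buy CAD forward at 70.537 to cover the loan.
Arbitrage profit = |201,267,454.32 − 205,352,535.96| = INR 4,085,082.

INR 4,085,082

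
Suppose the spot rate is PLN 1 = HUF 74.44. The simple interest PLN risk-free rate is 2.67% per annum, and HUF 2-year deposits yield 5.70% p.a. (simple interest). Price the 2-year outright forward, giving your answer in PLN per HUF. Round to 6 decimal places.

0.012703

T = 2 years.
HUF accumulates by 1 + 0.0570×2 = 1.114000.
Growth of 1 PLN over T: 1 + 0.0267×2 = 1.053400.
Forward (HUF per PLN) = 74.44 × 1.114000 / 1.053400 = 78.72238.
Quoted the other way: 1/78.72238 = 0.012703 PLN per HUF.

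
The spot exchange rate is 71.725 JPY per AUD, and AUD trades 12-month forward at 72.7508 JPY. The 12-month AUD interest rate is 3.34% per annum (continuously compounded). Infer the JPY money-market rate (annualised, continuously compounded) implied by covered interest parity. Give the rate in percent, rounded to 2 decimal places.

4.76%

T = 1 year.
F/S = 72.7508/71.725 = 1.0143018 = (growth of JPY) / (growth of AUD).
AUD growth factor: e^(0.0334×1) = 1.033964.
That pins the JPY growth at 1.0487515.
r = ln(1.0487515)/1 = 0.047600 → 4.76%.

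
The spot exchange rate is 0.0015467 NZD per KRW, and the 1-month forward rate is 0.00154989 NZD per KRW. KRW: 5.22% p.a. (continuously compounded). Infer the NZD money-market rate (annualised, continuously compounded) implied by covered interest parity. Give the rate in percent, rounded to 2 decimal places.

T = 1/12 years.
By CIP, F/S equals the NZD-to-KRW growth ratio: 0.00154989/0.0015467 = 1.0020625.
KRW growth factor: e^(0.0522×1/12) = 1.0043595.
That pins the NZD growth at 1.006431.
Take logs: ln 1.006431 / (1/12) = 0.076925, so 7.69%.

7.69%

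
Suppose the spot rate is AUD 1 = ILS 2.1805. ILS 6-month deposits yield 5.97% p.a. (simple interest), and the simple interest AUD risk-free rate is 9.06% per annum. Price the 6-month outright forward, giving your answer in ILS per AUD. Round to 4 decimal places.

2.1483

T = 6/12 years.
Growth of 1 ILS over T: 1 + 0.0597×6/12 = 1.029850.
AUD growth factor: 1 + 0.0906×6/12 = 1.045300.
CIP: F = S · (grow ILS)/(grow AUD) = 2.1805 × 1.029850/1.045300 = 2.148271 ILS per AUD.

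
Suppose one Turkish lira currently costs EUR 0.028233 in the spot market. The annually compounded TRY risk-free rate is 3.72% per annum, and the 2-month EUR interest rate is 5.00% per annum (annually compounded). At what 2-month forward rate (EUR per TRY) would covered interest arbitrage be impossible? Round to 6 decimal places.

T = 2/12 years.
Growth of 1 EUR over T: (1 + 0.0500)^(2/12) = 1.0081648.
TRY accumulates by (1 + 0.0372)^(2/12) = 1.006106.
So F = 0.028233 × 1.0081648 / 1.006106 = 0.02829077 (EUR/TRY).

0.028291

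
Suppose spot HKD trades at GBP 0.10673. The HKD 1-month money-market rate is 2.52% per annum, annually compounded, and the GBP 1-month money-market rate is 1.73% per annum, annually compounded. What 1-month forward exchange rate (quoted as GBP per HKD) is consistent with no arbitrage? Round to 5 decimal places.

0.10666

T = 1/12 years.
GBP growth factor: (1 + 0.0173)^(1/12) = 1.0014304.
HKD growth factor: (1 + 0.0252)^(1/12) = 1.0020761.
So F = 0.10673 × 1.0014304 / 1.0020761 = 0.1066612 (GBP/HKD).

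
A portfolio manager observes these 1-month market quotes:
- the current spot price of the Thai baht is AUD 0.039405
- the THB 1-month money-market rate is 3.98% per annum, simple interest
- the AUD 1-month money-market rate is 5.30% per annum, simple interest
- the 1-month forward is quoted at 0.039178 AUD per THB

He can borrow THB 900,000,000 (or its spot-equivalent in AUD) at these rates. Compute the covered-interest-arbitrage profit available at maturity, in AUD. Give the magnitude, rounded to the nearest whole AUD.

AUD 243,989

T = 1/12 years.
Invest the THB and cover forward: 900,000,000 × 1.0033166667 × 0.039178 = AUD 35,377,146.33.
Convert at spot and invest in AUD: 900,000,000 × 0.039405 × 1.0044166667 = AUD 35,621,134.88.
The quoted forward undervalues THB, so borrow THB, convert to AUD at spot, deposit the AUD at 5.30%, and buy THB forward at 0.039178 to cover the loan.
Profit = 35,621,134.88 − 35,377,146.33 = AUD 243,989.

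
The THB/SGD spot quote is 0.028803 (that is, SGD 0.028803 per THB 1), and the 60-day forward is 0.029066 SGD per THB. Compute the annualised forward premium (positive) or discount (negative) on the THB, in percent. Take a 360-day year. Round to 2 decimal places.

T = 60/360 years.
Period premium: (0.029066 − 0.028803)/0.028803 = 0.0091310.
Annualise by dividing by T: 0.0091310 / (60/360) = 0.054786 → 5.48%.

+5.48%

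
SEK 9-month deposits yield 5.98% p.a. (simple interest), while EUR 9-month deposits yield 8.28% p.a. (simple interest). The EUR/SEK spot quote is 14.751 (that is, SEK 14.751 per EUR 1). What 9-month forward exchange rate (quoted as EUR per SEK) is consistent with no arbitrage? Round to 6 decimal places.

T = 9/12 years.
SEK growth factor: 1 + 0.0598×9/12 = 1.044850.
EUR accumulates by 1 + 0.0828×9/12 = 1.062100.
Forward (SEK per EUR) = 14.751 × 1.044850 / 1.062100 = 14.51142.
Quoted the other way: 1/14.51142 = 0.068911 EUR per SEK.

0.068911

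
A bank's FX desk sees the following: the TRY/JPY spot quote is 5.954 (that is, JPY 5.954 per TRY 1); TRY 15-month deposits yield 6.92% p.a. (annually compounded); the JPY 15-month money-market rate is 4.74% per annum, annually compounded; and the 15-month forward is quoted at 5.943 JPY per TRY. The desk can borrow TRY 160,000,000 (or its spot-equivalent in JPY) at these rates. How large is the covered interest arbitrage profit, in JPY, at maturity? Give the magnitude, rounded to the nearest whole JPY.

T = 15/12 years.
Route A — deposit TRY, sell forward: 160,000,000 × 1.0872356583 × 5.943 = JPY 1,033,830,642.76.
Route B — convert at spot, deposit JPY: 160,000,000 × 5.954 × 1.05959698032 = JPY 1,009,414,467.33.
The quoted forward overvalues TRY, so borrow JPY, buy TRY at spot, deposit the TRY at 6.92%, and sell the proceeds forward at 5.943.
Profit = 1,033,830,642.76 − 1,009,414,467.33 = JPY 24,416,175.

JPY 24,416,175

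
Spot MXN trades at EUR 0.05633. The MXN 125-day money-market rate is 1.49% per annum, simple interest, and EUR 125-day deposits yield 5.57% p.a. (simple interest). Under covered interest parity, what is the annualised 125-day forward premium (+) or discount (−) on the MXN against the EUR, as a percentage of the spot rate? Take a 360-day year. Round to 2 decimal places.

T = 125/360 years.
CIP forward (EUR per MXN) = 0.05633 × 1.0193403/1.0051736 = 0.05712390.
(F − S)/S ÷ T = (0.05712390 − 0.05633)/0.05633/(125/360) = 0.040590 → 4.06%.

+4.06%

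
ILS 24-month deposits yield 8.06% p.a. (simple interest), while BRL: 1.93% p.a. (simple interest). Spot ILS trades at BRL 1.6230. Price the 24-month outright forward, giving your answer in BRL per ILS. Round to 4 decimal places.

1.4516

T = 2 years.
BRL growth factor: 1 + 0.0193×2 = 1.038600.
ILS accumulates by 1 + 0.0806×2 = 1.161200.
Forward (BRL per ILS) = 1.623 × 1.038600 / 1.161200 = 1.451643.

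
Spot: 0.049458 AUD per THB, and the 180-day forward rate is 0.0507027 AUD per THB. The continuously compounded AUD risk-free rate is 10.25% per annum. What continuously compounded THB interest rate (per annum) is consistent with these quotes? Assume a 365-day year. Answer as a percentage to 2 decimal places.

5.21%

T = 180/365 years.
F/S = 0.0507027/0.049458 = 1.0251668 = (growth of AUD) / (growth of THB).
AUD growth factor: e^(0.1025×180/365) = 1.0518473.
That pins the THB growth at 1.0260255.
r = ln(1.0260255)/(180/365) = 0.052099 → 5.21%.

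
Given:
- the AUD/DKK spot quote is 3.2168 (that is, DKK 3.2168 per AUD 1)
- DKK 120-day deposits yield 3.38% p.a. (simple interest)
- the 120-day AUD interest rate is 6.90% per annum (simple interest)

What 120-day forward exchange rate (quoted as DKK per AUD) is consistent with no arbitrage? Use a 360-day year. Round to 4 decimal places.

T = 120/360 years.
DKK accumulates by 1 + 0.0338×120/360 = 1.0112667.
AUD accumulates by 1 + 0.0690×120/360 = 1.023000.
Forward (DKK per AUD) = 3.2168 × 1.0112667 / 1.023000 = 3.179905.

3.1799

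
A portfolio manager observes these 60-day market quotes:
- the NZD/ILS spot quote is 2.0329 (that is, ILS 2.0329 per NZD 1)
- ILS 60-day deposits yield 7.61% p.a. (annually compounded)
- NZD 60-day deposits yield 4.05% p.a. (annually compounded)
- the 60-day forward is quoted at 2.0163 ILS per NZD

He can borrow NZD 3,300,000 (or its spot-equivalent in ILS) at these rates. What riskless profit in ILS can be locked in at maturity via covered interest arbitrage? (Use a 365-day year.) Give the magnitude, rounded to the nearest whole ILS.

ILS 92,585

T = 60/365 years.
Keep in NZD, deliver into the forward: 3,300,000·1.006547594·2.0163 = ILS 6,697,356.32.
Swap to ILS now, deposit: 3,300,000·2.0329·1.01212942 = ILS 6,789,941.06.
The quoted forward undervalues NZD, so borrow NZD, convert to ILS at spot, deposit the ILS at 7.61%, and buy NZD forward at 2.0163 to cover the loan.
The gap between the two covered legs is ILS 92,585.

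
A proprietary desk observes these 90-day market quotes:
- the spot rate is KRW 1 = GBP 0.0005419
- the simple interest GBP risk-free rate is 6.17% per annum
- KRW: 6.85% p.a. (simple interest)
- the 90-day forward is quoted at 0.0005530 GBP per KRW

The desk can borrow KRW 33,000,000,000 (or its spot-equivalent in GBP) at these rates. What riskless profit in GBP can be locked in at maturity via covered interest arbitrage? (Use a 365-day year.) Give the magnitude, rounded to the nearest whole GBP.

T = 90/365 years.
Invest the KRW and cover forward: 33,000,000,000 × 1.016890411 × 0.0005530 = GBP 18,557,233.11.
Convert at spot and invest in GBP: 33,000,000,000 × 0.0005419 × 1.0152136986 = GBP 18,154,762.01.
The quoted forward overvalues KRW, so borrow GBP, buy KRW at spot, deposit the KRW at 6.85%, and sell the proceeds forward at 0.0005530.
Profit = 18,557,233.11 − 18,154,762.01 = GBP 402,471.

GBP 402,471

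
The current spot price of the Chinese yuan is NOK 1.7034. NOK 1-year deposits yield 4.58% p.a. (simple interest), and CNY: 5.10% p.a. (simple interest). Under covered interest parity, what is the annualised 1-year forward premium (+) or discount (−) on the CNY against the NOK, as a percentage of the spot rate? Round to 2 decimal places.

-0.49%

T = 1 year.
CIP forward (NOK per CNY) = 1.7034 × 1.045800/1.051000 = 1.6949721.
(F − S)/S ÷ T = (1.6949721 − 1.7034)/1.7034/1 = -0.004948 → -0.49%.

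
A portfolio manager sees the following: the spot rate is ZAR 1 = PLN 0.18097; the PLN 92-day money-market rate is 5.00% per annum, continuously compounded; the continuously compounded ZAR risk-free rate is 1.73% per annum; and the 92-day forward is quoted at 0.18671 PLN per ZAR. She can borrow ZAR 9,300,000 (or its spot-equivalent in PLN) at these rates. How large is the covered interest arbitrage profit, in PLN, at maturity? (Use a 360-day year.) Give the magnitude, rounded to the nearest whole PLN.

PLN 39,433

T = 92/360 years.
Route A — deposit ZAR, sell forward: 9,300,000 × 1.004430899 × 0.18671 = PLN 1,744,096.83.
Route B — convert at spot, deposit PLN: 9,300,000 × 0.18097 × 1.012859762 = PLN 1,704,664.25.
The quoted forward overvalues ZAR, so borrow PLN, buy ZAR at spot, deposit the ZAR at 1.73%, and sell the proceeds forward at 0.18671.
Arbitrage profit = |1,744,096.83 − 1,704,664.25| = PLN 39,433.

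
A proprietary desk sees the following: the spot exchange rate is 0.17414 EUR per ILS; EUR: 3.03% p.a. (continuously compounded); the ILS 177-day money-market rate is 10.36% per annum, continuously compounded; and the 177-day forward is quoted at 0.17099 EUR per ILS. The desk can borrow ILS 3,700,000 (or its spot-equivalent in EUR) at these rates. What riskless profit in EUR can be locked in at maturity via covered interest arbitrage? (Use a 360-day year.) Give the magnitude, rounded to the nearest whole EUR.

T = 177/360 years.
Invest the ILS and cover forward: 3,700,000 × 1.05225625 × 0.17099 = EUR 665,723.60.
Convert at spot and invest in EUR: 3,700,000 × 0.17414 × 1.01500902 = EUR 653,988.58.
The quoted forward overvalues ILS, so borrow EUR, buy ILS at spot, deposit the ILS at 10.36%, and sell the proceeds forward at 0.17099.
Arbitrage profit = |665,723.60 − 653,988.58| = EUR 11,735.

EUR 11,735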